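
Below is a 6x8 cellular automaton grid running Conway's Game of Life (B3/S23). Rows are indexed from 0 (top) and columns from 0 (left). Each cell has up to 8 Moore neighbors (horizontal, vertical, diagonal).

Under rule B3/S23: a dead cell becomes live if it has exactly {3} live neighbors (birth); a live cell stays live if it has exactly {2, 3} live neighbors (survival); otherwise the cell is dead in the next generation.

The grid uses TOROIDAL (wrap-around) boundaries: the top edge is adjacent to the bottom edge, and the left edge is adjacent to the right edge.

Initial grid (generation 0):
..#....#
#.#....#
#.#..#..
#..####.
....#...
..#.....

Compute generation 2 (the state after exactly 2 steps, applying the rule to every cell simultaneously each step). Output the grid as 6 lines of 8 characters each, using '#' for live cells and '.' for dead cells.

Simulating step by step:
Generation 0 (given above): 15 live cells
Generation 1: 18 live cells
#.##...#
#.##..##
#.#..#..
.#.#..##
....#...
...#....
Generation 2: 21 live cells
(generation 2 grid is the final answer)

Answer: #...#.#.
....#.#.
....##..
########
..###...
..###...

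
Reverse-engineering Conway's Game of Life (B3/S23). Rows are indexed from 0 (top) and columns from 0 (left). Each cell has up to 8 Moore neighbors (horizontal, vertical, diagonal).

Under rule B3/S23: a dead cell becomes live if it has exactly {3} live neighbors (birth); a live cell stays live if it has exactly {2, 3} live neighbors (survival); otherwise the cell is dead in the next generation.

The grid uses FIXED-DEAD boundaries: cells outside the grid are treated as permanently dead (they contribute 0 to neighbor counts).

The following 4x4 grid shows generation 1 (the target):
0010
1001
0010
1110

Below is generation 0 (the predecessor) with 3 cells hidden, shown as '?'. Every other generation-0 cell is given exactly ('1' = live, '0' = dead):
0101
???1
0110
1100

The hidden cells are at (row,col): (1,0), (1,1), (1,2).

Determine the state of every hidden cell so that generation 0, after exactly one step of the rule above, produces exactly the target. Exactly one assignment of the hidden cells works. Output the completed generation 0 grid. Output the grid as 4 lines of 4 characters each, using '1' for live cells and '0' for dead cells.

Hidden generation-0 cells (in order): (1,0), (1,1), (1,2).
A hidden cell only influences target cells in its own 3x3 neighborhood. Try each of the 2^3 = 8 assignments, step the completed generation 0 forward once under B3/S23, and compare with the target:
  (1,0)=0 (1,1)=0 (1,2)=0 -> step gives (1,0)='0' but target has '1' -> reject
  (1,0)=0 (1,1)=0 (1,2)=1 -> step gives (0,2)='0' but target has '1' -> reject
  (1,0)=0 (1,1)=1 (1,2)=0 -> step gives (0,2)='0' but target has '1' -> reject
  (1,0)=0 (1,1)=1 (1,2)=1 -> step gives (0,1)='1' but target has '0' -> reject
  (1,0)=1 (1,1)=0 (1,2)=0 -> step reproduces the target at every cell -> ACCEPT
  (1,0)=1 (1,1)=0 (1,2)=1 -> step gives (0,1)='1' but target has '0' -> reject
  (1,0)=1 (1,1)=1 (1,2)=0 -> step gives (0,0)='1' but target has '0' -> reject
  (1,0)=1 (1,1)=1 (1,2)=1 -> step gives (0,0)='1' but target has '0' -> reject
Unique solution: (1,0)=live, (1,1)=dead, (1,2)=dead.
Check: live-neighbor counts of every cell in the completed generation 0:
2131
2452
4432
2331
Applying B3/S23 to generation 0 with these counts gives:
0010
1001
0010
1110
which matches the target exactly.

Answer: 0101
1001
0110
1100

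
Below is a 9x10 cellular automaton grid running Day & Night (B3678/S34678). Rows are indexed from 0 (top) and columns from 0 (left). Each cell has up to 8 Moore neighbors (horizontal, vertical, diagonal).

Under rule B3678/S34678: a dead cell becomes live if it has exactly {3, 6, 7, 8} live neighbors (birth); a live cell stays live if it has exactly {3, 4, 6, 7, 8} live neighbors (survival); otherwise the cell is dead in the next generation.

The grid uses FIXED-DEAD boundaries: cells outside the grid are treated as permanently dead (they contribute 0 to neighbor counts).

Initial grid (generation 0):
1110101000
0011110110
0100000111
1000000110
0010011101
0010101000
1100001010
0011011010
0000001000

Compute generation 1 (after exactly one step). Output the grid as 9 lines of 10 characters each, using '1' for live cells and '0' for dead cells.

Simulating step by step:
Generation 0 (given above): 36 live cells
Generation 1: 35 live cells
(generation 1 grid is the final answer)

Answer: 0110100100
1011110111
0011100011
0100000010
0101011100
0001001010
0100101000
0100011000
0000010100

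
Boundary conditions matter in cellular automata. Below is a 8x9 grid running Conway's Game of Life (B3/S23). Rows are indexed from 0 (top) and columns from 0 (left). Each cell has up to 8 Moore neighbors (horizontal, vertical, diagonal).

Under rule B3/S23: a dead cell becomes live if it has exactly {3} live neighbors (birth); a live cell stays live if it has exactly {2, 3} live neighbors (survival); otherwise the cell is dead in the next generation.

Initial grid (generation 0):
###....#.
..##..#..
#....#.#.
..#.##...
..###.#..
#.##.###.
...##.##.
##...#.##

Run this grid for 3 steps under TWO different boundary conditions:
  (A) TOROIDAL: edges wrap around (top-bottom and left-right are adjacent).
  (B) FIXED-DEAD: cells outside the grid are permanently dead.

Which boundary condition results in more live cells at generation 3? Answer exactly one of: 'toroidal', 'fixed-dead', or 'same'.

Answer: toroidal

Derivation:
Under TOROIDAL boundary, generation 3:
..#..#..#
#...#....
####.##.#
..#......
#.#......
...#.....
..##.....
..###....
Population = 21

Under FIXED-DEAD boundary, generation 3:
.........
##...#...
#....#...
#.#......
.##......
.........
.........
.........
Population = 9

Comparison: toroidal=21, fixed-dead=9 -> toroidal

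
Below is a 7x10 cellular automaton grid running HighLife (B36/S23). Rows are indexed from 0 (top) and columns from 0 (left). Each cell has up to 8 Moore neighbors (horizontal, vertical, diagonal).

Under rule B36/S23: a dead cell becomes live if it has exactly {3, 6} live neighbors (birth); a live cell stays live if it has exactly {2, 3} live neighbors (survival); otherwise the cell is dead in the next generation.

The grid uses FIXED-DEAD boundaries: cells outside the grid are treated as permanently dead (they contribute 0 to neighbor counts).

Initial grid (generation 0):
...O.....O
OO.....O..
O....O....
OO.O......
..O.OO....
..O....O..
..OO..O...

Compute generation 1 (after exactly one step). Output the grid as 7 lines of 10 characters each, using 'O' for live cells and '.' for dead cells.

Simulating step by step:
Generation 0 (given above): 18 live cells
Generation 1: 17 live cells
(generation 1 grid is the final answer)

Answer: ..........
OO........
..O.......
OOOO.O....
..O.O.....
.OO.OOO...
..OO......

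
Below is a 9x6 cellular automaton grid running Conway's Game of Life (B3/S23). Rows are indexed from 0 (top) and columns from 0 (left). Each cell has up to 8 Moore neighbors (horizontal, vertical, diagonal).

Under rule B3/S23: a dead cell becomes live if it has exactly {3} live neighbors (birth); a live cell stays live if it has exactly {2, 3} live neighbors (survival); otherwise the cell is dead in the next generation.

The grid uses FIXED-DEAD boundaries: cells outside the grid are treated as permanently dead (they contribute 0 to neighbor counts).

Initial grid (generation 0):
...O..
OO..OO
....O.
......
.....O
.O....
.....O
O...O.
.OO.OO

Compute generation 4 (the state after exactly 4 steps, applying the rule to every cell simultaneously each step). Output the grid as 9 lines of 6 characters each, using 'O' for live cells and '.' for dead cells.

Simulating step by step:
Generation 0 (given above): 15 live cells
Generation 1: 13 live cells
....O.
...OOO
....OO
......
......
......
......
.O.OO.
.O.OOO
Generation 2: 10 live cells
...OOO
...O..
...O.O
......
......
......
......
...O.O
...O.O
Generation 3: 6 live cells
...OO.
..OO.O
....O.
......
......
......
......
......
......
Generation 4: 7 live cells
(generation 4 grid is the final answer)

Answer: ..OOO.
..O..O
...OO.
......
......
......
......
......
......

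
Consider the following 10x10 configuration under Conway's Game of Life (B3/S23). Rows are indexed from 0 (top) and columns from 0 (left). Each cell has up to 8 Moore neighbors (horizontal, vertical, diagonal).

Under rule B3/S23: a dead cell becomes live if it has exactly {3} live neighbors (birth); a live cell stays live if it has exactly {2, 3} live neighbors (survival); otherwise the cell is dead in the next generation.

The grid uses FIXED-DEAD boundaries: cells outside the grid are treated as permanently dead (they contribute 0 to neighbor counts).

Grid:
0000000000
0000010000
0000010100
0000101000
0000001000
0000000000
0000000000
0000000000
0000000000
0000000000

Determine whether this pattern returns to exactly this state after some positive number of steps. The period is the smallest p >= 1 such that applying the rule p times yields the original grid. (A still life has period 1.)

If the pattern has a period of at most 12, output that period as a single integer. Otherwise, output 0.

Answer: 2

Derivation:
Simulating and comparing each generation to the original:
Gen 0 (original, given above): 6 live cells
Gen 1: 6 live cells, differs from original
Gen 2: 6 live cells, MATCHES original -> period = 2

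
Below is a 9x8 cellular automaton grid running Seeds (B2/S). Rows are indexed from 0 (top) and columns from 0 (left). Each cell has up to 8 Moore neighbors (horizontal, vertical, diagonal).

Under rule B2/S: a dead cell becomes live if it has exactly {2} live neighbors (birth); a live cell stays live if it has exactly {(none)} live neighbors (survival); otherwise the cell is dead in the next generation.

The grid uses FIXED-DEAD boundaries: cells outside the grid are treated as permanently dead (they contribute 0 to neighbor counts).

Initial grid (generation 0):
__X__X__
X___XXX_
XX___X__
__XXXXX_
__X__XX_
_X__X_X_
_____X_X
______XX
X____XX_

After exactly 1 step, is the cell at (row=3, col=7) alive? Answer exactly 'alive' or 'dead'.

Simulating step by step:
Generation 0 (given above): 27 live cells
Generation 1: 11 live cells
_X_X____
__XX____
_______X
X______X
________
__XX____
____X___
____X___
________

Cell (3,7) at generation 1: 1 -> alive

Answer: alive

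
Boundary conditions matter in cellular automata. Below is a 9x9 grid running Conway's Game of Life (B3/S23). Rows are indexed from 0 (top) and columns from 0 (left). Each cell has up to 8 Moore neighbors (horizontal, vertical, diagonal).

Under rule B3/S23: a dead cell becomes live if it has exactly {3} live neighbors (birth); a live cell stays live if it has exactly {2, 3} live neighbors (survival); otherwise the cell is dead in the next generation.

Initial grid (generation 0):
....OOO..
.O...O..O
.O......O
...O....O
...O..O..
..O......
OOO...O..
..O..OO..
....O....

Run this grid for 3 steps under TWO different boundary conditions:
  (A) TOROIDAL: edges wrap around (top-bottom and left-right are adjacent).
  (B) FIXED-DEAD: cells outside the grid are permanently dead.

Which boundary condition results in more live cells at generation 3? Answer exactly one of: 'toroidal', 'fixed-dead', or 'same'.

Under TOROIDAL boundary, generation 3:
...O.OOO.
..OOOOOO.
...O.....
..O......
.........
.........
.....OO..
......OO.
.....OO..
Population = 18

Under FIXED-DEAD boundary, generation 3:
...OO....
...O.O.OO
...O....O
.OO....OO
OO.......
OOO......
.O.......
..OO.....
...OOO...
Population = 23

Comparison: toroidal=18, fixed-dead=23 -> fixed-dead

Answer: fixed-dead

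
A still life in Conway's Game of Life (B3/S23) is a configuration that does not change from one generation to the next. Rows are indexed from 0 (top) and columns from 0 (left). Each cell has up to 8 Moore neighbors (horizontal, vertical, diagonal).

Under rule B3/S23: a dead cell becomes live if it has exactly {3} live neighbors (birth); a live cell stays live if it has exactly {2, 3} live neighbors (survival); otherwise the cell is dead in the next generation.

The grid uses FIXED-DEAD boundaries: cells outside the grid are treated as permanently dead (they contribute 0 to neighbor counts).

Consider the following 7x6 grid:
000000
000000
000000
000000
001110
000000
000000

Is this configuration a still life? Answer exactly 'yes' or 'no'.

Compute generation 1 and compare to generation 0 (given above):
Generation 1:
000000
000000
000000
000100
000100
000100
000000
Cell (3,3) differs: gen0=0 vs gen1=1 -> NOT a still life.

Answer: no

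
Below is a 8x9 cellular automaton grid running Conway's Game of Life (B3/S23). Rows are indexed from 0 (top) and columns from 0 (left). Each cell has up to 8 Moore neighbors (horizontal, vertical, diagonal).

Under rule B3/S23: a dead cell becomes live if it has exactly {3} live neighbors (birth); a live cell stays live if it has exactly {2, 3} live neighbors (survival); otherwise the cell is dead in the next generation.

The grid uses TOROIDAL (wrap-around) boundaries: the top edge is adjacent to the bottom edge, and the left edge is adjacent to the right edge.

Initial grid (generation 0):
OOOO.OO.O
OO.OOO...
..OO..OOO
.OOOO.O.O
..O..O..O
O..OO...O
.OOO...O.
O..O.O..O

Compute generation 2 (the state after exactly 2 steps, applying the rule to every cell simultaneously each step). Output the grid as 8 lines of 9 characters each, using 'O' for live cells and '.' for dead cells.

Simulating step by step:
Generation 0 (given above): 38 live cells
Generation 1: 17 live cells
......OO.
.........
......O.O
.O..O.O.O
.....O..O
O...O..OO
.O.....O.
.....O...
Generation 2: 16 live cells
(generation 2 grid is the final answer)

Answer: ......O..
......O..
O....O...
......O.O
....OOO..
O.....OO.
O.....OO.
.......O.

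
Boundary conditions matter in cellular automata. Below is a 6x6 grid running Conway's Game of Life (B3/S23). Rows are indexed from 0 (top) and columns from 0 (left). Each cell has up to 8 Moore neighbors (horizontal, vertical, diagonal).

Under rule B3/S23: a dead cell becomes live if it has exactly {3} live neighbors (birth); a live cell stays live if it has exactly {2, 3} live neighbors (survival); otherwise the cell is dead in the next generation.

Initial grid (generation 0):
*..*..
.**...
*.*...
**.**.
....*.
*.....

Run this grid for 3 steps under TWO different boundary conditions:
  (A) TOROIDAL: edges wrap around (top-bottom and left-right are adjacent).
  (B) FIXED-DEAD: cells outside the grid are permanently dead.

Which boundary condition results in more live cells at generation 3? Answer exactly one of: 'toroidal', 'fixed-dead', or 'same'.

Answer: toroidal

Derivation:
Under TOROIDAL boundary, generation 3:
*.....
*.****
......
......
...**.
***..*
Population = 12

Under FIXED-DEAD boundary, generation 3:
.*.*..
*...*.
.*..*.
...***
......
......
Population = 9

Comparison: toroidal=12, fixed-dead=9 -> toroidal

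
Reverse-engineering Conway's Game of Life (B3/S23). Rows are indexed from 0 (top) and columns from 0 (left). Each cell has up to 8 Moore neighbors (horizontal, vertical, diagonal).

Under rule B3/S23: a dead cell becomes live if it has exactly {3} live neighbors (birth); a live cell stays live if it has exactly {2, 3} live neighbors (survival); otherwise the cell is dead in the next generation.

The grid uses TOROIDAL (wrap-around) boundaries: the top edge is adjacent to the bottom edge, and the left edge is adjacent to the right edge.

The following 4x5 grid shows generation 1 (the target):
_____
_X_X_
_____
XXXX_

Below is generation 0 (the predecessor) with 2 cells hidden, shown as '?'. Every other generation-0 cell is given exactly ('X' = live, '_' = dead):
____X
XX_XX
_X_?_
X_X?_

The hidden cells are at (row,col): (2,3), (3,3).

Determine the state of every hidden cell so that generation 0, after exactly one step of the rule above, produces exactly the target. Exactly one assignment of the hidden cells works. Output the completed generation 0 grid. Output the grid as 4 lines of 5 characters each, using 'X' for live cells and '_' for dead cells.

Hidden generation-0 cells (in order): (2,3), (3,3).
A hidden cell only influences target cells in its own 3x3 neighborhood. Try each of the 2^2 = 4 assignments, step the completed generation 0 forward once under B3/S23, and compare with the target:
  (2,3)=_ (3,3)=_ -> step gives (0,2)='X' but target has '_' -> reject
  (2,3)=_ (3,3)=X -> step gives (1,2)='X' but target has '_' -> reject
  (2,3)=X (3,3)=_ -> step gives (0,2)='X' but target has '_' -> reject
  (2,3)=X (3,3)=X -> step reproduces the target at every cell -> ACCEPT
Unique solution: (2,3)=live, (3,3)=live.
Check: live-neighbor counts of every cell in the completed generation 0:
54455
42434
54646
23334
Applying B3/S23 to generation 0 with these counts gives:
_____
_X_X_
_____
XXXX_
which matches the target exactly.

Answer: ____X
XX_XX
_X_X_
X_XX_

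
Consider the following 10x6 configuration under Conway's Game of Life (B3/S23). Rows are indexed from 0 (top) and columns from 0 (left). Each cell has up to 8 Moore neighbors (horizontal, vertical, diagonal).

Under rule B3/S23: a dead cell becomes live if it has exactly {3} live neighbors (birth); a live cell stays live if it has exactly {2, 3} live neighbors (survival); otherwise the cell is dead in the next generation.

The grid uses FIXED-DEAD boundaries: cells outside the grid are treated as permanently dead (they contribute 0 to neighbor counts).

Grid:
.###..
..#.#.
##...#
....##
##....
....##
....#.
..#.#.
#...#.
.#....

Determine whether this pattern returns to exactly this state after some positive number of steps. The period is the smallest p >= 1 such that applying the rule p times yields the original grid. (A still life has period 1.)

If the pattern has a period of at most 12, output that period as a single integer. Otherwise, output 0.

Simulating and comparing each generation to the original:
Gen 0 (original, given above): 20 live cells
Gen 1: 17 live cells, differs from original
Gen 2: 16 live cells, differs from original
Gen 3: 16 live cells, differs from original
Gen 4: 18 live cells, differs from original
Gen 5: 20 live cells, differs from original
Gen 6: 18 live cells, differs from original
Gen 7: 17 live cells, differs from original
Gen 8: 19 live cells, differs from original
Gen 9: 18 live cells, differs from original
Gen 10: 23 live cells, differs from original
Gen 11: 21 live cells, differs from original
Gen 12: 31 live cells, differs from original
No period found within 12 steps.

Answer: 0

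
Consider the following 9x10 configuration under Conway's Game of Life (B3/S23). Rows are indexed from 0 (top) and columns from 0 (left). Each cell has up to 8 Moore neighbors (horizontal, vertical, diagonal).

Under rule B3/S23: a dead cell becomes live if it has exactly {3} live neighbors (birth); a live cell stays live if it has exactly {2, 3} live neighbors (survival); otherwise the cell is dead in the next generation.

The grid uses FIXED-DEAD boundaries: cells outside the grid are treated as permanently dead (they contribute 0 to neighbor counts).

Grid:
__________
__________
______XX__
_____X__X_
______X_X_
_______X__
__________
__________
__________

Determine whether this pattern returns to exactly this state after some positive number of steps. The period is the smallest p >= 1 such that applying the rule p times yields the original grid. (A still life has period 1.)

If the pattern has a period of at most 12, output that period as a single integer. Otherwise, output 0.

Simulating and comparing each generation to the original:
Gen 0 (original, given above): 7 live cells
Gen 1: 7 live cells, MATCHES original -> period = 1

Answer: 1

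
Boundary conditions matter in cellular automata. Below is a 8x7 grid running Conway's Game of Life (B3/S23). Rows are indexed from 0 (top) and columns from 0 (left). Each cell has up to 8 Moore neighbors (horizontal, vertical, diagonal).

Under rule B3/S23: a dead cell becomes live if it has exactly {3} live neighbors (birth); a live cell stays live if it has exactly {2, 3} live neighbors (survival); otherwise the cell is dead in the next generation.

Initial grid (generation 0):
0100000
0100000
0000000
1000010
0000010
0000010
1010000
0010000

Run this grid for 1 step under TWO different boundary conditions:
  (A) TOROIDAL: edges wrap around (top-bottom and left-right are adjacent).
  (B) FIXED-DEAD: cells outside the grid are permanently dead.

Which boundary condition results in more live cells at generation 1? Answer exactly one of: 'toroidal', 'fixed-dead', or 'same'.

Answer: toroidal

Derivation:
Under TOROIDAL boundary, generation 1:
0110000
0000000
0000000
0000001
0000110
0000001
0100000
0010000
Population = 8

Under FIXED-DEAD boundary, generation 1:
0000000
0000000
0000000
0000000
0000111
0000000
0100000
0100000
Population = 5

Comparison: toroidal=8, fixed-dead=5 -> toroidal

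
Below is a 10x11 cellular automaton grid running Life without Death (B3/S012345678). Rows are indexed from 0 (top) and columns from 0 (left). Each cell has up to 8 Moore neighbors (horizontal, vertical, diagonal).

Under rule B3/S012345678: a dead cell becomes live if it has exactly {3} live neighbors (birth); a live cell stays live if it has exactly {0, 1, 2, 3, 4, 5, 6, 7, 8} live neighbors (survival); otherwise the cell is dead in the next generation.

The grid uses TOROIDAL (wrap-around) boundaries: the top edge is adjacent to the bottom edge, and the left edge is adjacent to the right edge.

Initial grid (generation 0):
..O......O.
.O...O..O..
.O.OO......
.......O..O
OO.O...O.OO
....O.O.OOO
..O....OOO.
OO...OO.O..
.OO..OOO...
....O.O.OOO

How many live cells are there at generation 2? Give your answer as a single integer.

Answer: 75

Derivation:
Simulating step by step:
Generation 0 (given above): 40 live cells
Generation 1: 64 live cells
..O..O.O.OO
.O.OOO..O..
OOOOO......
.O.OO..OOOO
OO.O..OO.OO
.OOOO.O.OOO
OOO....OOO.
OO...OO.OO.
.OO.OOOO..O
.OOOO.O.OOO
Generation 2: 75 live cells
..O..O.O.OO
.O.OOOO.OOO
OOOOO..O..O
.O.OOOOOOOO
OO.O..OO.OO
.OOOOOO.OOO
OOO.O..OOO.
OO.OOOO.OO.
.OO.OOOO..O
.OOOO.O.OOO
Population at generation 2: 75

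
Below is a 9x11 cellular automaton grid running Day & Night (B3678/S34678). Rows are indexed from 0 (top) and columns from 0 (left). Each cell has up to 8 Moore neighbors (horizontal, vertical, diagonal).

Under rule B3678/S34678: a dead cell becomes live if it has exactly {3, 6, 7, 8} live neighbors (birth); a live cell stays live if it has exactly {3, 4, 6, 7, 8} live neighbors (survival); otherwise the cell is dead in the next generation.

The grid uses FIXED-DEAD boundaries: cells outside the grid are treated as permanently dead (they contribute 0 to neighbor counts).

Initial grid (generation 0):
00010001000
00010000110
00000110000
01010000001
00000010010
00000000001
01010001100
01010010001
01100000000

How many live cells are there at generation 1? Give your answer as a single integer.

Simulating step by step:
Generation 0 (given above): 23 live cells
Generation 1: 19 live cells
00000000100
00001011000
00101000010
00000110000
00000000001
00000001110
00000000010
11100001000
00100000000
Population at generation 1: 19

Answer: 19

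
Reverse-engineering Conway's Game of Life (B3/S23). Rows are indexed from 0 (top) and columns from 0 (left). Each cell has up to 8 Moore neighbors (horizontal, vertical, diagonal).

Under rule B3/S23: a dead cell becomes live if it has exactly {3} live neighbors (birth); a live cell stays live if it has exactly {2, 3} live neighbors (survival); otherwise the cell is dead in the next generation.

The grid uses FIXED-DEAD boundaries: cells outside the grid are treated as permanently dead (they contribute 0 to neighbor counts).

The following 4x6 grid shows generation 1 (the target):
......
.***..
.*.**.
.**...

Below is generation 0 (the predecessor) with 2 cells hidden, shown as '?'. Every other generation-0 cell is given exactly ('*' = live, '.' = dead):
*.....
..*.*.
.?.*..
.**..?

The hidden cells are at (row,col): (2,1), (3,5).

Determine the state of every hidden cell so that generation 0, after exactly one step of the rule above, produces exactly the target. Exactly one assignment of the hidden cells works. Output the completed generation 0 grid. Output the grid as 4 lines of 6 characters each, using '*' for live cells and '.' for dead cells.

Answer: *.....
..*.*.
.*.*..
.**..*

Derivation:
Hidden generation-0 cells (in order): (2,1), (3,5).
A hidden cell only influences target cells in its own 3x3 neighborhood. Try each of the 2^2 = 4 assignments, step the completed generation 0 forward once under B3/S23, and compare with the target:
  (2,1)=. (3,5)=. -> step gives (1,1)='.' but target has '*' -> reject
  (2,1)=. (3,5)=* -> step gives (1,1)='.' but target has '*' -> reject
  (2,1)=* (3,5)=. -> step gives (2,4)='.' but target has '*' -> reject
  (2,1)=* (3,5)=* -> step reproduces the target at every cell -> ACCEPT
Unique solution: (2,1)=live, (3,5)=live.
Check: live-neighbor counts of every cell in the completed generation 0:
021211
232311
235332
223220
Applying B3/S23 to generation 0 with these counts gives:
......
.***..
.*.**.
.**...
which matches the target exactly.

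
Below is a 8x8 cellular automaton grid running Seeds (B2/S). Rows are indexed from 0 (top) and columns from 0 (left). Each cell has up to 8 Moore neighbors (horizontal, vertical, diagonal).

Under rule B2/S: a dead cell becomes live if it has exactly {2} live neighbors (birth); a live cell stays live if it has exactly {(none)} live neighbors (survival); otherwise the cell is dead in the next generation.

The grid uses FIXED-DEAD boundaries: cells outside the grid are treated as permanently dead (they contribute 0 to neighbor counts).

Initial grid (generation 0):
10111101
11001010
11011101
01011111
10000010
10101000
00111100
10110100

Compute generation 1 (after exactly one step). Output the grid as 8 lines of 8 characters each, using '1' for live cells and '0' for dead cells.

Answer: 00000000
00000000
00000000
00000000
00000000
00000010
10000010
00000010

Derivation:
Simulating step by step:
Generation 0 (given above): 35 live cells
Generation 1: 4 live cells
(generation 1 grid is the final answer)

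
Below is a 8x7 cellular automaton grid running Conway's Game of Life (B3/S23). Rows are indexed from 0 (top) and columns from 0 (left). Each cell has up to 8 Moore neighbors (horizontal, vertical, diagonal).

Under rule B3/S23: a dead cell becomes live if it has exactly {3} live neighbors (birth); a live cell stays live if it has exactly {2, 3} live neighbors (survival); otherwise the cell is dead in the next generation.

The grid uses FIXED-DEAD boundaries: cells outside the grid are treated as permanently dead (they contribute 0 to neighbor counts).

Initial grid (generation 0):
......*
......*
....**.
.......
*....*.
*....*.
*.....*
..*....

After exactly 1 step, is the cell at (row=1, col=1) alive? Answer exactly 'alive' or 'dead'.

Simulating step by step:
Generation 0 (given above): 11 live cells
Generation 1: 9 live cells
.......
......*
.....*.
....**.
.......
**...**
.*.....
.......

Cell (1,1) at generation 1: 0 -> dead

Answer: dead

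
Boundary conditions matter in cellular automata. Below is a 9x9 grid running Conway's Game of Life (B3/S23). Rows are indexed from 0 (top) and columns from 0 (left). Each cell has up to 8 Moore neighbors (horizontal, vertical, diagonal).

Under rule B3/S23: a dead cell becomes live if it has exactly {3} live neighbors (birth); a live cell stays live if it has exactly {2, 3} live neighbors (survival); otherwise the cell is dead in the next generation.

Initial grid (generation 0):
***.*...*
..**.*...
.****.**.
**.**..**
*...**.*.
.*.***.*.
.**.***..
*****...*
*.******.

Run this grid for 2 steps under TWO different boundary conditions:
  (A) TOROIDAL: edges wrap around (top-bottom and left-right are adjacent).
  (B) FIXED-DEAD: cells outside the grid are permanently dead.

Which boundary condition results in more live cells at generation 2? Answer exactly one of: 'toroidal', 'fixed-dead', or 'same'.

Under TOROIDAL boundary, generation 2:
*....*...
*....*...
.....*..*
......**.
*......*.
*........
......*..
........*
*.....*..
Population = 15

Under FIXED-DEAD boundary, generation 2:
.*...**..
*....*..*
**...*..*
**....*.*
*......**
**.....**
**....**.
.....*...
......*..
Population = 27

Comparison: toroidal=15, fixed-dead=27 -> fixed-dead

Answer: fixed-dead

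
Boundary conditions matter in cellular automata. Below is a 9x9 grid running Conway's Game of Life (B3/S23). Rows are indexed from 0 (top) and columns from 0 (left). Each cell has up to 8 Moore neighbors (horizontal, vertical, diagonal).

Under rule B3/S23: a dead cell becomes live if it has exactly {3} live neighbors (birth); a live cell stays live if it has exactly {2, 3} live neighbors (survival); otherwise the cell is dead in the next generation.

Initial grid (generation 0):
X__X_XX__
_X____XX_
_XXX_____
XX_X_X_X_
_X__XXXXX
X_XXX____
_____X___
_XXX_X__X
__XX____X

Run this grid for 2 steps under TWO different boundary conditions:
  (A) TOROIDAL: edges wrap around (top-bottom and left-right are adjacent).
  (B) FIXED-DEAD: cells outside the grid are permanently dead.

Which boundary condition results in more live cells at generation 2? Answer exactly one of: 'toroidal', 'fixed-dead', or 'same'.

Answer: toroidal

Derivation:
Under TOROIDAL boundary, generation 2:
_X_X_____
_X_______
X________
___X___X_
XX_XX__X_
XXX___XX_
___XX____
XX__XX_X_
___X_____
Population = 24

Under FIXED-DEAD boundary, generation 2:
_______X_
__XX____X
XX_______
___X_____
_X_XX____
__X___XXX
_X_XX____
___X_____
___XX____
Population = 20

Comparison: toroidal=24, fixed-dead=20 -> toroidal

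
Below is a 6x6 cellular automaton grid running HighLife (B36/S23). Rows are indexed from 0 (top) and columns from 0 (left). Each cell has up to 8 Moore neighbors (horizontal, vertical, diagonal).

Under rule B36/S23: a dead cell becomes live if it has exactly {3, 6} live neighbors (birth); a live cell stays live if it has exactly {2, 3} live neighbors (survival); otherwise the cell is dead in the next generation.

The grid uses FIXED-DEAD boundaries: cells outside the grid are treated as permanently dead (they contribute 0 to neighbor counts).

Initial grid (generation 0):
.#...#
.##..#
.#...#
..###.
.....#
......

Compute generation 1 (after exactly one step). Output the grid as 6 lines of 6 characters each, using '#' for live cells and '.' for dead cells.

Simulating step by step:
Generation 0 (given above): 11 live cells
Generation 1: 15 live cells
(generation 1 grid is the final answer)

Answer: .##...
###.##
.#...#
..####
...##.
......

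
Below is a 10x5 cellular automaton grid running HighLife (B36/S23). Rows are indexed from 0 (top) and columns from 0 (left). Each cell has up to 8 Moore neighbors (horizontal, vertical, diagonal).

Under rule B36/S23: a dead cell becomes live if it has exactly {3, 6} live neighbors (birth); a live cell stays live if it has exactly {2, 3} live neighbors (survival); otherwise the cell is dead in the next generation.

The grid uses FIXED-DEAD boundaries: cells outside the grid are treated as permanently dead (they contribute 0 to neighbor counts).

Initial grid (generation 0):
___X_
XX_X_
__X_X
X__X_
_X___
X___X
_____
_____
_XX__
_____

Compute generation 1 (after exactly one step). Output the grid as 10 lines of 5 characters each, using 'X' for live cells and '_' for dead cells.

Simulating step by step:
Generation 0 (given above): 13 live cells
Generation 1: 12 live cells
(generation 1 grid is the final answer)

Answer: __X__
_X_XX
X_X_X
_XXX_
XX___
_____
_____
_____
_____
_____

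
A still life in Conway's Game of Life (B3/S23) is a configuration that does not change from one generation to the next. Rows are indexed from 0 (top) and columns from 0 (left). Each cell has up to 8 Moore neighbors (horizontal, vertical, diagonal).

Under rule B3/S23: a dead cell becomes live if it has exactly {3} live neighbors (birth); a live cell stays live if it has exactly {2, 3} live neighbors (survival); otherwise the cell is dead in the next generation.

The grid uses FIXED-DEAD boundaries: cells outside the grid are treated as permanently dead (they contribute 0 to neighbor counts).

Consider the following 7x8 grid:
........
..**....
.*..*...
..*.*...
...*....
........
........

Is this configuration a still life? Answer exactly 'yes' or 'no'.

Compute generation 1 and compare to generation 0 (given above):
Generation 1:
........
..**....
.*..*...
..*.*...
...*....
........
........
The grids are IDENTICAL -> still life.

Answer: yes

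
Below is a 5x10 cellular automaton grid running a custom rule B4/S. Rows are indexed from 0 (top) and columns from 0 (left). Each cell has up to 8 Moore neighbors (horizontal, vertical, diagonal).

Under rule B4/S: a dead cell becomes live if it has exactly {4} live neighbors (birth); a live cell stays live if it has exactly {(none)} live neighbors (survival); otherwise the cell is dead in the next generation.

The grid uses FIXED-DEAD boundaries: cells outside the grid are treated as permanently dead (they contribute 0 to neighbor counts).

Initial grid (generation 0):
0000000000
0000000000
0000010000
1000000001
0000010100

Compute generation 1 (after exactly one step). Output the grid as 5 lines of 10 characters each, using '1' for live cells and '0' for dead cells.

Answer: 0000000000
0000000000
0000000000
0000000000
0000000000

Derivation:
Simulating step by step:
Generation 0 (given above): 5 live cells
Generation 1: 0 live cells
(generation 1 grid is the final answer)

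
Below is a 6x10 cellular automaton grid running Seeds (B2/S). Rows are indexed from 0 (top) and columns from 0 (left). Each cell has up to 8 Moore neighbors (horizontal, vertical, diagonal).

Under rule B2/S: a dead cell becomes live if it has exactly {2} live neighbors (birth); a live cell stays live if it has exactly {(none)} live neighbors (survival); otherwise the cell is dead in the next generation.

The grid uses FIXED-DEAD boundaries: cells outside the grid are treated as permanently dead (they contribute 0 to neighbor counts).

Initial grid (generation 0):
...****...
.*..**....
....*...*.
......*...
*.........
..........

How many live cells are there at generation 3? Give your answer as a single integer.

Simulating step by step:
Generation 0 (given above): 11 live cells
Generation 1: 8 live cells
..*.......
..*....*..
...*..**..
.....*.*..
..........
..........
Generation 2: 10 live cells
.*.*......
.*......*.
..*.**....
....*...*.
......*...
..........
Generation 3: 11 live cells
*.........
*....*....
.*.....***
......**..
.....*.*..
..........
Population at generation 3: 11

Answer: 11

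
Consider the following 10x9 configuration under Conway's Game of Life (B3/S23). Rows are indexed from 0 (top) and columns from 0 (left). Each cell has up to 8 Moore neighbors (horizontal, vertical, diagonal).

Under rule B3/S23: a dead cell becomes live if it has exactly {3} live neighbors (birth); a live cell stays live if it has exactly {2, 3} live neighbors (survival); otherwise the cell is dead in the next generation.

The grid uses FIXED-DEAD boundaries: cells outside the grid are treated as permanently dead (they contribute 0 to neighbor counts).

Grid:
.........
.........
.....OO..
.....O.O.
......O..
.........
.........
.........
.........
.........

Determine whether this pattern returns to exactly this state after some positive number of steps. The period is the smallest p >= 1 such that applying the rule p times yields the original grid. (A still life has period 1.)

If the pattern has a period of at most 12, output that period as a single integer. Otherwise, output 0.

Simulating and comparing each generation to the original:
Gen 0 (original, given above): 5 live cells
Gen 1: 5 live cells, MATCHES original -> period = 1

Answer: 1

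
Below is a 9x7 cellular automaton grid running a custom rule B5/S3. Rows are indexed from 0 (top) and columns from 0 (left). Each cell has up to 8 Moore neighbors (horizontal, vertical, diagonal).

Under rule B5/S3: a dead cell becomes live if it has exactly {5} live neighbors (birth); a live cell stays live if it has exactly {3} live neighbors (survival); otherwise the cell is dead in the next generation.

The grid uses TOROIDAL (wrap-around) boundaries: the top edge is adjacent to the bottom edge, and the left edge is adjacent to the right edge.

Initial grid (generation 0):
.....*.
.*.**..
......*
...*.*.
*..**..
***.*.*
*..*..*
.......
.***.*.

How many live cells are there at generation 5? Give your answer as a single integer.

Simulating step by step:
Generation 0 (given above): 22 live cells
Generation 1: 7 live cells
..*.*..
.......
.......
.......
*......
..***..
......*
.......
.......
Generation 2: 0 live cells
.......
.......
.......
.......
.......
.......
.......
.......
.......
Generation 3: 0 live cells
.......
.......
.......
.......
.......
.......
.......
.......
.......
Generation 4: 0 live cells
.......
.......
.......
.......
.......
.......
.......
.......
.......
Generation 5: 0 live cells
.......
.......
.......
.......
.......
.......
.......
.......
.......
Population at generation 5: 0

Answer: 0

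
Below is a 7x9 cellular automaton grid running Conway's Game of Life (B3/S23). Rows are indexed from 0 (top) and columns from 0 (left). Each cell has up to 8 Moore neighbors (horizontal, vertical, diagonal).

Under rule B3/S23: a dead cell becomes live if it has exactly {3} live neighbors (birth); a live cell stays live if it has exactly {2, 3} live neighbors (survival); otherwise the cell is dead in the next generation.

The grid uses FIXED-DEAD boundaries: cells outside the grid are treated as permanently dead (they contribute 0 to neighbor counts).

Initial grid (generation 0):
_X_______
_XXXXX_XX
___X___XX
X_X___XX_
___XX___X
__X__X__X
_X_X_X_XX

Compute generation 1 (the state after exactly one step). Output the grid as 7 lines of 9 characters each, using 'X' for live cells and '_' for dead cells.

Answer: _X_XX____
_X_XX_XXX
_____X___
__X_X_X__
_XXXXXX_X
__X__XX_X
__X_X_XXX

Derivation:
Simulating step by step:
Generation 0 (given above): 26 live cells
Generation 1: 29 live cells
(generation 1 grid is the final answer)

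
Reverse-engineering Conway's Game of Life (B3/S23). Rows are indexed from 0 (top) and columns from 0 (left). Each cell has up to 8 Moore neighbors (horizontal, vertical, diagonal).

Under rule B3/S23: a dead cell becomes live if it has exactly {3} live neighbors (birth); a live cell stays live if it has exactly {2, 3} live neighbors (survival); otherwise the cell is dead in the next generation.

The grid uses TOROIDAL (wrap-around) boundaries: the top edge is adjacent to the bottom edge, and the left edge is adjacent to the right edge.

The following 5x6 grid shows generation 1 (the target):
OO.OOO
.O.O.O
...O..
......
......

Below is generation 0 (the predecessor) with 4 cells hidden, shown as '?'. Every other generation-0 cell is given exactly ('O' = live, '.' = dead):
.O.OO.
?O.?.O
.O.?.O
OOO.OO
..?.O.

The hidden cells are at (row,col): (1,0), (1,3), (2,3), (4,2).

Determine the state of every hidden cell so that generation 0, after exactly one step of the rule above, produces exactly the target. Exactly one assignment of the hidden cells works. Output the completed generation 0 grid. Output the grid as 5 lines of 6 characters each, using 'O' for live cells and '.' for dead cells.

Answer: .O.OO.
.O...O
.O.O.O
OOO.OO
..O.O.

Derivation:
Hidden generation-0 cells (in order): (1,0), (1,3), (2,3), (4,2).
A hidden cell only influences target cells in its own 3x3 neighborhood. Try each of the 2^4 = 16 assignments, step the completed generation 0 forward once under B3/S23, and compare with the target:
  (1,0)=. (1,3)=. (2,3)=. (4,2)=. -> step gives (0,1)='.' but target has 'O' -> reject
  (1,0)=. (1,3)=. (2,3)=. (4,2)=O -> step gives (1,3)='.' but target has 'O' -> reject
  (1,0)=. (1,3)=. (2,3)=O (4,2)=. -> step gives (0,1)='.' but target has 'O' -> reject
  (1,0)=. (1,3)=. (2,3)=O (4,2)=O -> step reproduces the target at every cell -> ACCEPT
  (1,0)=. (1,3)=O (2,3)=. (4,2)=. -> step gives (0,1)='.' but target has 'O' -> reject
  (1,0)=. (1,3)=O (2,3)=. (4,2)=O -> step gives (0,3)='.' but target has 'O' -> reject
  (1,0)=. (1,3)=O (2,3)=O (4,2)=. -> step gives (0,1)='.' but target has 'O' -> reject
  (1,0)=. (1,3)=O (2,3)=O (4,2)=O -> step gives (0,3)='.' but target has 'O' -> reject
  (1,0)=O (1,3)=. (2,3)=. (4,2)=. -> step gives (0,0)='.' but target has 'O' -> reject
  (1,0)=O (1,3)=. (2,3)=. (4,2)=O -> step gives (0,0)='.' but target has 'O' -> reject
  (1,0)=O (1,3)=. (2,3)=O (4,2)=. -> step gives (0,0)='.' but target has 'O' -> reject
  (1,0)=O (1,3)=. (2,3)=O (4,2)=O -> step gives (0,0)='.' but target has 'O' -> reject
  (1,0)=O (1,3)=O (2,3)=. (4,2)=. -> step gives (0,0)='.' but target has 'O' -> reject
  (1,0)=O (1,3)=O (2,3)=. (4,2)=O -> step gives (0,0)='.' but target has 'O' -> reject
  (1,0)=O (1,3)=O (2,3)=O (4,2)=. -> step gives (0,0)='.' but target has 'O' -> reject
  (1,0)=O (1,3)=O (2,3)=O (4,2)=O -> step gives (0,0)='.' but target has 'O' -> reject
Unique solution: (1,0)=dead, (1,3)=dead, (2,3)=live, (4,2)=live.
Check: live-neighbor counts of every cell in the completed generation 0:
324333
525352
745254
444544
454645
Applying B3/S23 to generation 0 with these counts gives:
OO.OOO
.O.O.O
...O..
......
......
which matches the target exactly.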